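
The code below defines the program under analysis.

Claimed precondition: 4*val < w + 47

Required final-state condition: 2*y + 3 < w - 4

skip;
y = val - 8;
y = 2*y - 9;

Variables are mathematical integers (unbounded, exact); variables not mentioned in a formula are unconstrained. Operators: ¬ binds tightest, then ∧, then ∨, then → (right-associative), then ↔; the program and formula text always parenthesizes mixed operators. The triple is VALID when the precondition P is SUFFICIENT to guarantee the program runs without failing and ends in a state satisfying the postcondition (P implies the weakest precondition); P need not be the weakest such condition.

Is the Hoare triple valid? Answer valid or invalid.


Working backward. After the program, the postcondition 2*y + 3 < w - 4 must hold; in canonical form it is 2*y < w - 7.
Before y := 2*y - 9: 4*y < w + 11
Before y := val - 8: 4*val < w + 43
Before skip: 4*val < w + 43
The weakest precondition is 4*val < w + 43.
Check whether 4*val < w + 47 implies it.
Countermodel: at the initial state val = 0, w = -43, the precondition holds but the weakest precondition fails.
Answer: invalid


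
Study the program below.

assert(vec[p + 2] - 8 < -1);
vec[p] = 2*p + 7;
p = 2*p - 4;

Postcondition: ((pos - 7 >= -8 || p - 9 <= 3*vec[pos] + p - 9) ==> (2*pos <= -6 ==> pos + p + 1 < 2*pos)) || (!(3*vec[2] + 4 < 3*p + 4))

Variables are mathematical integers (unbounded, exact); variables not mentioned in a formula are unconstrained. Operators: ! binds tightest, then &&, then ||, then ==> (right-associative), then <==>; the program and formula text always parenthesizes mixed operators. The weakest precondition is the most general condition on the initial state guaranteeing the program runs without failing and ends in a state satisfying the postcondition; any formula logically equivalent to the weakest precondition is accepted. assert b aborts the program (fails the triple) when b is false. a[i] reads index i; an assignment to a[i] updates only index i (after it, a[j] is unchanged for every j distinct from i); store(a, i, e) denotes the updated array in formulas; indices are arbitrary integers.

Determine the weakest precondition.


Working backward. After the program, the postcondition ((pos - 7 >= -8 || p - 9 <= 3*vec[pos] + p - 9) ==> (2*pos <= -6 ==> pos + p + 1 < 2*pos)) || (!(3*vec[2] + 4 < 3*p + 4)) must hold; in canonical form it is ((pos >= -1 || 3*vec[pos] >= 0) ==> (2*pos <= -6 ==> p < pos - 1)) || (!(3*vec[2] < 3*p)).
Before p := 2*p - 4: ((pos >= -1 || 3*vec[pos] >= 0) ==> (2*pos <= -6 ==> 2*p < pos + 3)) || (!(3*vec[2] < 6*p - 12))
Before vec[p] := 2*p + 7: ((pos >= -1 || 3*store(vec, p, 2*p + 7)[pos] >= 0) ==> (2*pos <= -6 ==> 2*p < pos + 3)) || (!(3*store(vec, p, 2*p + 7)[2] < 6*p - 12))
Before assert vec[p + 2] - 8 < -1: vec[p + 2] < 7 && (((pos >= -1 || 3*store(vec, p, 2*p + 7)[pos] >= 0) ==> (2*pos <= -6 ==> 2*p < pos + 3)) || (!(3*store(vec, p, 2*p + 7)[2] < 6*p - 12)))
Answer: WP = vec[p + 2] < 7 && (((pos >= -1 || 3*store(vec, p, 2*p + 7)[pos] >= 0) ==> (2*pos <= -6 ==> 2*p < pos + 3)) || (!(3*store(vec, p, 2*p + 7)[2] < 6*p - 12)))


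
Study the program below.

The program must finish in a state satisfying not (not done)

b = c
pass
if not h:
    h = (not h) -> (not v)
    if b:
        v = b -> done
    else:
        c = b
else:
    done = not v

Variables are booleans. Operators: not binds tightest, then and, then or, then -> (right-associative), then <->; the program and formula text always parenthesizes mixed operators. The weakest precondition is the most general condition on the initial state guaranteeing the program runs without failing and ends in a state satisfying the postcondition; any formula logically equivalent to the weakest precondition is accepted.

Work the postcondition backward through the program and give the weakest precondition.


Working backward. After the program, the postcondition not (not done) must hold; in canonical form it is done.
Then branch requires (b -> done) and ((not b) -> done); else branch requires not v.
Before the if: ((not h) -> ((b -> done) and ((not b) -> done))) and (h -> (not v))
Before skip: ((not h) -> ((b -> done) and ((not b) -> done))) and (h -> (not v))
Before b := c: ((not h) -> ((c -> done) and ((not c) -> done))) and (h -> (not v))
Answer: WP = ((not h) -> ((c -> done) and ((not c) -> done))) and (h -> (not v))


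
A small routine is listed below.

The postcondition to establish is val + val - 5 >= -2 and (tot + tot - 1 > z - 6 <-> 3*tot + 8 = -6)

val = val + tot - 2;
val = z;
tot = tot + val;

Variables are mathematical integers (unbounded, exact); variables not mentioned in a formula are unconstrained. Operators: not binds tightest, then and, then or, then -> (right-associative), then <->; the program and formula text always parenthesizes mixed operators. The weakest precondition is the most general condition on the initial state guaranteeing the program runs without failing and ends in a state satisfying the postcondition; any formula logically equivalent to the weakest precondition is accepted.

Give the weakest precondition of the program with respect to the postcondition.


Working backward. After the program, the postcondition val + val - 5 >= -2 and (tot + tot - 1 > z - 6 <-> 3*tot + 8 = -6) must hold; in canonical form it is 2*val >= 3 and (2*tot > z - 5 <-> 3*tot = -14).
Before tot := tot + val: 2*val >= 3 and (2*tot + 2*val > z - 5 <-> 3*tot + 3*val = -14)
Before val := z: 2*z >= 3 and (2*tot + z > -5 <-> 3*tot + 3*z = -14)
Before val := val + tot - 2: 2*z >= 3 and (2*tot + z > -5 <-> 3*tot + 3*z = -14)
Answer: WP = 2*z >= 3 and (2*tot + z > -5 <-> 3*tot + 3*z = -14)


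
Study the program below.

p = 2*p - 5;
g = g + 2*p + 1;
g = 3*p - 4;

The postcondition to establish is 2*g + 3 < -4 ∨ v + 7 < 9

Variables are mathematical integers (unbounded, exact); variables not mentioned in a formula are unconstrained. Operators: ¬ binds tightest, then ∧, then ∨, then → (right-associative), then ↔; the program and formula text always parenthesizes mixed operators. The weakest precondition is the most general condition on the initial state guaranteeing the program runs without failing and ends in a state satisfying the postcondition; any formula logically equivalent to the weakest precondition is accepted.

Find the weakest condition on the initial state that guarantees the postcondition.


Working backward. After the program, the postcondition 2*g + 3 < -4 ∨ v + 7 < 9 must hold; in canonical form it is 2*g < -7 ∨ v < 2.
Before g := 3*p - 4: 6*p < 1 ∨ v < 2
Before g := g + 2*p + 1: 6*p < 1 ∨ v < 2
Before p := 2*p - 5: 12*p < 31 ∨ v < 2
Answer: WP = 12*p < 31 ∨ v < 2


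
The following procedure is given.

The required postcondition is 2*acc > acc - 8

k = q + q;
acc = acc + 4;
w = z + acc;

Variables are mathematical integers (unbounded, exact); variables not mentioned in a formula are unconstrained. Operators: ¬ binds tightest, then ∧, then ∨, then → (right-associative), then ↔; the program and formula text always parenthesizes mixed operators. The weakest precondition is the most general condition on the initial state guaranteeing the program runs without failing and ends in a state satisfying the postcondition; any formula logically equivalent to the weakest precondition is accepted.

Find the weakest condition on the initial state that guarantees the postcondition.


Working backward. After the program, the postcondition 2*acc > acc - 8 must hold; in canonical form it is acc > -8.
Before w := z + acc: acc > -8
Before acc := acc + 4: acc > -12
Before k := q + q: acc > -12
Answer: WP = acc > -12


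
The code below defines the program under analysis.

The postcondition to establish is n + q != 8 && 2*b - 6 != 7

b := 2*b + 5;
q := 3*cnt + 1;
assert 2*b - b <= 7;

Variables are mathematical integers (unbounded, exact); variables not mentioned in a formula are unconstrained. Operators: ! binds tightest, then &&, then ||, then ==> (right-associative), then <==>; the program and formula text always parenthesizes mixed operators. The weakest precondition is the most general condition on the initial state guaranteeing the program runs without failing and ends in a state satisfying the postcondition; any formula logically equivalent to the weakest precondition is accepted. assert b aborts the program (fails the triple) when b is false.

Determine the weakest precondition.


Working backward. After the program, the postcondition n + q != 8 && 2*b - 6 != 7 must hold; in canonical form it is n + q != 8 && 2*b != 13.
Before assert 2*b - b <= 7: b <= 7 && n + q != 8 && 2*b != 13
Before q := 3*cnt + 1: b <= 7 && 3*cnt + n != 7 && 2*b != 13
Before b := 2*b + 5: 2*b <= 2 && 3*cnt + n != 7 && 4*b != 3
Answer: WP = 2*b <= 2 && 3*cnt + n != 7 && 4*b != 3


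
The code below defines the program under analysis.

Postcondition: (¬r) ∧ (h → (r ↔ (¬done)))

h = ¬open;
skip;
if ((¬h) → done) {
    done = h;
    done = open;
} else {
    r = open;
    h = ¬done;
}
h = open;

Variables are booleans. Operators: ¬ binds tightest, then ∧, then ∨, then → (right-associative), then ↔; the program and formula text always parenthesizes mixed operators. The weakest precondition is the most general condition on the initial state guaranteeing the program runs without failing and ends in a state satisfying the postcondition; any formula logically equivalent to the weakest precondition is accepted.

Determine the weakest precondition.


Working backward. After the program, (¬r) ∧ (h → (r ↔ (¬done))) must hold.
Before h := open: (¬r) ∧ (open → (r ↔ (¬done)))
Then branch requires (¬r) ∧ (open → (r ↔ (¬open))); else branch requires (¬open) ∧ (open → (open ↔ (¬done))).
Before the if: (((¬h) → done) → ((¬r) ∧ (open → (r ↔ (¬open))))) ∧ ((¬((¬h) → done)) → ((¬open) ∧ (open → (open ↔ (¬done)))))
Before skip: (((¬h) → done) → ((¬r) ∧ (open → (r ↔ (¬open))))) ∧ ((¬((¬h) → done)) → ((¬open) ∧ (open → (open ↔ (¬done)))))
Before h := ¬open: ((open → done) → ((¬r) ∧ (open → (r ↔ (¬open))))) ∧ ((¬(open → done)) → ((¬open) ∧ (open → (open ↔ (¬done)))))
Answer: WP = ((open → done) → ((¬r) ∧ (open → (r ↔ (¬open))))) ∧ ((¬(open → done)) → ((¬open) ∧ (open → (open ↔ (¬done)))))


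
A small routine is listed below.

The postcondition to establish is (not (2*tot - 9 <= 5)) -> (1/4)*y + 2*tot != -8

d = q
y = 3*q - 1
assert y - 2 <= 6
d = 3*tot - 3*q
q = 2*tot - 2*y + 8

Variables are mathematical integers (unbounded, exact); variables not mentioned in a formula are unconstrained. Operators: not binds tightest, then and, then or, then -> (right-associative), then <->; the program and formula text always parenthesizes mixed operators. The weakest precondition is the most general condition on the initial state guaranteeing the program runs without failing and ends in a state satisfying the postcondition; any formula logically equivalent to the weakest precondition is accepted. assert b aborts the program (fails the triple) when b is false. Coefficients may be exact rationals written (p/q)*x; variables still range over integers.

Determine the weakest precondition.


Working backward. After the program, the postcondition (not (2*tot - 9 <= 5)) -> (1/4)*y + 2*tot != -8 must hold; in canonical form it is (not (2*tot <= 14)) -> 2*tot + (1/4)*y != -8.
Before q := 2*tot - 2*y + 8: (not (2*tot <= 14)) -> 2*tot + (1/4)*y != -8
Before d := 3*tot - 3*q: (not (2*tot <= 14)) -> 2*tot + (1/4)*y != -8
Before assert y - 2 <= 6: y <= 8 and ((not (2*tot <= 14)) -> 2*tot + (1/4)*y != -8)
Before y := 3*q - 1: 3*q <= 9 and ((not (2*tot <= 14)) -> (3/4)*q + 2*tot != -31/4)
Before d := q: 3*q <= 9 and ((not (2*tot <= 14)) -> (3/4)*q + 2*tot != -31/4)
Answer: WP = 3*q <= 9 and ((not (2*tot <= 14)) -> (3/4)*q + 2*tot != -31/4)


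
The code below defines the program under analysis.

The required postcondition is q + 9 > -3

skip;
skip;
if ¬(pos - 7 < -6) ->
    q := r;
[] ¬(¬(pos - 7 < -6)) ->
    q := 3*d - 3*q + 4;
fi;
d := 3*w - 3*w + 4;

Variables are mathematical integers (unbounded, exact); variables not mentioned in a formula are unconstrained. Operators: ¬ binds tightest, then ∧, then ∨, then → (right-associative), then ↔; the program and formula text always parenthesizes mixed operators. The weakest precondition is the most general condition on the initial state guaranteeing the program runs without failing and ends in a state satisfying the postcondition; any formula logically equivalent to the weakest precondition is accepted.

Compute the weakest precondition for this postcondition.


Working backward. After the program, the postcondition q + 9 > -3 must hold; in canonical form it is q > -12.
Before d := 3*w - 3*w + 4: q > -12
Then branch requires r > -12; else branch requires 3*d > 3*q - 16.
Before the if: ((¬(pos < 1)) → r > -12) ∧ (pos < 1 → 3*d > 3*q - 16)
Before skip: ((¬(pos < 1)) → r > -12) ∧ (pos < 1 → 3*d > 3*q - 16)
Before skip: ((¬(pos < 1)) → r > -12) ∧ (pos < 1 → 3*d > 3*q - 16)
Answer: WP = ((¬(pos < 1)) → r > -12) ∧ (pos < 1 → 3*d > 3*q - 16)


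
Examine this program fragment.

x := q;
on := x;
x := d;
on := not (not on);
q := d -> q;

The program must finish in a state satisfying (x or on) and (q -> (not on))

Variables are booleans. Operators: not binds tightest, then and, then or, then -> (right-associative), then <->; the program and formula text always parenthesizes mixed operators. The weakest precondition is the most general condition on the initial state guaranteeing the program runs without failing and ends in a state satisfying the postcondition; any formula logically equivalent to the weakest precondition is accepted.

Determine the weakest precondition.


Working backward. After the program, (x or on) and (q -> (not on)) must hold.
Before q := d -> q: (x or on) and ((d -> q) -> (not on))
Before on := not (not on): (x or on) and ((d -> q) -> (not on))
Before x := d: (d or on) and ((d -> q) -> (not on))
Before on := x: (d or x) and ((d -> q) -> (not x))
Before x := q: (d or q) and ((d -> q) -> (not q))
Answer: WP = (d or q) and ((d -> q) -> (not q))


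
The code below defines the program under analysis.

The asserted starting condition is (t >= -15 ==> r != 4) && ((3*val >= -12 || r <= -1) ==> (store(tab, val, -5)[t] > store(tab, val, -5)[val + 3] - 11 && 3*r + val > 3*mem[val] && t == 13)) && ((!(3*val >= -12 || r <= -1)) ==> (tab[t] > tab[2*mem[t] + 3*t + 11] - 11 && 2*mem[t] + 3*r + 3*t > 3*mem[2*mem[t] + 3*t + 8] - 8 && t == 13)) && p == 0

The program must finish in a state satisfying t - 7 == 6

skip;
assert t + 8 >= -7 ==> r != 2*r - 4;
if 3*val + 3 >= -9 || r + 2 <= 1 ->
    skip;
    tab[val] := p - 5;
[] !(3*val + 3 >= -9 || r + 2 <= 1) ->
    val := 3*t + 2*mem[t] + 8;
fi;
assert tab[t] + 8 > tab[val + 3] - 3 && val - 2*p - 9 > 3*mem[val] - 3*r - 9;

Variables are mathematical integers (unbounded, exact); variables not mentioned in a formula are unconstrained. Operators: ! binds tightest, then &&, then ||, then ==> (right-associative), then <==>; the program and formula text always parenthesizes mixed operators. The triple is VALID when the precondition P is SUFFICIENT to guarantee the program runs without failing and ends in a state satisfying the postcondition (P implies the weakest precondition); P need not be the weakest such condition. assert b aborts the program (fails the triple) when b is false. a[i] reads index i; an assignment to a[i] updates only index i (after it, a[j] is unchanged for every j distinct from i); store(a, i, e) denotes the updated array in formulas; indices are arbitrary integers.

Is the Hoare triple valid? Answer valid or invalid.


Working backward. After the program, the postcondition t - 7 == 6 must hold; in canonical form it is t == 13.
Before assert tab[t] + 8 > tab[val + 3] - 3 && val - 2*p - 9 > 3*mem[val] - 3*r - 9: tab[t] > tab[val + 3] - 11 && 3*r + val > 3*mem[val] + 2*p && t == 13
Then branch requires store(tab, val, p - 5)[t] > store(tab, val, p - 5)[val + 3] - 11 && 3*r + val > 3*mem[val] + 2*p && t == 13; else branch requires tab[t] > tab[2*mem[t] + 3*t + 11] - 11 && 2*mem[t] + 3*r + 3*t > 3*mem[2*mem[t] + 3*t + 8] + 2*p - 8 && t == 13.
Before the if: ((3*val >= -12 || r <= -1) ==> (store(tab, val, p - 5)[t] > store(tab, val, p - 5)[val + 3] - 11 && 3*r + val > 3*mem[val] + 2*p && t == 13)) && ((!(3*val >= -12 || r <= -1)) ==> (tab[t] > tab[2*mem[t] + 3*t + 11] - 11 && 2*mem[t] + 3*r + 3*t > 3*mem[2*mem[t] + 3*t + 8] + 2*p - 8 && t == 13))
Before assert t + 8 >= -7 ==> r != 2*r - 4: (t >= -15 ==> r != 4) && ((3*val >= -12 || r <= -1) ==> (store(tab, val, p - 5)[t] > store(tab, val, p - 5)[val + 3] - 11 && 3*r + val > 3*mem[val] + 2*p && t == 13)) && ((!(3*val >= -12 || r <= -1)) ==> (tab[t] > tab[2*mem[t] + 3*t + 11] - 11 && 2*mem[t] + 3*r + 3*t > 3*mem[2*mem[t] + 3*t + 8] + 2*p - 8 && t == 13))
Before skip: (t >= -15 ==> r != 4) && ((3*val >= -12 || r <= -1) ==> (store(tab, val, p - 5)[t] > store(tab, val, p - 5)[val + 3] - 11 && 3*r + val > 3*mem[val] + 2*p && t == 13)) && ((!(3*val >= -12 || r <= -1)) ==> (tab[t] > tab[2*mem[t] + 3*t + 11] - 11 && 2*mem[t] + 3*r + 3*t > 3*mem[2*mem[t] + 3*t + 8] + 2*p - 8 && t == 13))
The weakest precondition is (t >= -15 ==> r != 4) && ((3*val >= -12 || r <= -1) ==> (store(tab, val, p - 5)[t] > store(tab, val, p - 5)[val + 3] - 11 && 3*r + val > 3*mem[val] + 2*p && t == 13)) && ((!(3*val >= -12 || r <= -1)) ==> (tab[t] > tab[2*mem[t] + 3*t + 11] - 11 && 2*mem[t] + 3*r + 3*t > 3*mem[2*mem[t] + 3*t + 8] + 2*p - 8 && t == 13)).
Check whether (t >= -15 ==> r != 4) && ((3*val >= -12 || r <= -1) ==> (store(tab, val, -5)[t] > store(tab, val, -5)[val + 3] - 11 && 3*r + val > 3*mem[val] && t == 13)) && ((!(3*val >= -12 || r <= -1)) ==> (tab[t] > tab[2*mem[t] + 3*t + 11] - 11 && 2*mem[t] + 3*r + 3*t > 3*mem[2*mem[t] + 3*t + 8] - 8 && t == 13)) && p == 0 implies it.
Every state satisfying the precondition satisfies the weakest precondition: the implication holds.
Answer: valid


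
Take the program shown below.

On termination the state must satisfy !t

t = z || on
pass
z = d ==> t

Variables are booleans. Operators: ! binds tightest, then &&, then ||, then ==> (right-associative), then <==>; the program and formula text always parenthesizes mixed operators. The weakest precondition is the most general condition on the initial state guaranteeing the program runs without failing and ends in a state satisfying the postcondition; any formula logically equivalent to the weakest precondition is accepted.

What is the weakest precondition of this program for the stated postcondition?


Working backward. After the program, !t must hold.
Before z := d ==> t: !t
Before skip: !t
Before t := z || on: !(z || on)
Answer: WP = !(z || on)


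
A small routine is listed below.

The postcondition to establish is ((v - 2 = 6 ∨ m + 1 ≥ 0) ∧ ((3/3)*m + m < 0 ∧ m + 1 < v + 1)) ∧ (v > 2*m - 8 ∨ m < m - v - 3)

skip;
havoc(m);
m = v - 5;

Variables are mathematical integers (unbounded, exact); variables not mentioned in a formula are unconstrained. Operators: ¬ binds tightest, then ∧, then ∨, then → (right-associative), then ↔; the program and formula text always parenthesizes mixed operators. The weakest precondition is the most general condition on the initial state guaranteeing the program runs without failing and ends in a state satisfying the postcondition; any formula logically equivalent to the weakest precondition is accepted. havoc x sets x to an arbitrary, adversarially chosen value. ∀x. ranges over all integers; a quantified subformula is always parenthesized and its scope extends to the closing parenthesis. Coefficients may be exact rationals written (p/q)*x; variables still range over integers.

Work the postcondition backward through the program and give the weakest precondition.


Working backward. After the program, the postcondition ((v - 2 = 6 ∨ m + 1 ≥ 0) ∧ ((3/3)*m + m < 0 ∧ m + 1 < v + 1)) ∧ (v > 2*m - 8 ∨ m < m - v - 3) must hold; in canonical form it is (v = 8 ∨ m ≥ -1) ∧ 2*m < 0 ∧ m < v ∧ (v > 2*m - 8 ∨ v < -3).
Before m := v - 5: (v = 8 ∨ v ≥ 4) ∧ 2*v < 10 ∧ (v < 18 ∨ v < -3)
Before havoc m: (v = 8 ∨ v ≥ 4) ∧ 2*v < 10 ∧ (v < 18 ∨ v < -3)
Before skip: (v = 8 ∨ v ≥ 4) ∧ 2*v < 10 ∧ (v < 18 ∨ v < -3)
Answer: WP = (v = 8 ∨ v ≥ 4) ∧ 2*v < 10 ∧ (v < 18 ∨ v < -3)


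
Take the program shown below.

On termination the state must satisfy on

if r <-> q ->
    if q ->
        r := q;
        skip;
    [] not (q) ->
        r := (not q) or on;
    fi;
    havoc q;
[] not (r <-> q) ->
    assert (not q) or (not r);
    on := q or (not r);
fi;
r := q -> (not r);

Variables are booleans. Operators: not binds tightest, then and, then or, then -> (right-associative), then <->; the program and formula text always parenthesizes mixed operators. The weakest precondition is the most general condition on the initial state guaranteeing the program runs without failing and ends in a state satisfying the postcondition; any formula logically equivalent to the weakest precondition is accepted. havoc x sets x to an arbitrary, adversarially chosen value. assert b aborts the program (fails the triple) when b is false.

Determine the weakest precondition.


Working backward. After the program, on must hold.
Before r := q -> (not r): on
Then branch requires (q -> on) and ((not q) -> on); else branch requires ((not q) or (not r)) and (q or (not r)).
Before the if: ((r <-> q) -> ((q -> on) and ((not q) -> on))) and ((not (r <-> q)) -> (((not q) or (not r)) and (q or (not r))))
Answer: WP = ((r <-> q) -> ((q -> on) and ((not q) -> on))) and ((not (r <-> q)) -> (((not q) or (not r)) and (q or (not r))))


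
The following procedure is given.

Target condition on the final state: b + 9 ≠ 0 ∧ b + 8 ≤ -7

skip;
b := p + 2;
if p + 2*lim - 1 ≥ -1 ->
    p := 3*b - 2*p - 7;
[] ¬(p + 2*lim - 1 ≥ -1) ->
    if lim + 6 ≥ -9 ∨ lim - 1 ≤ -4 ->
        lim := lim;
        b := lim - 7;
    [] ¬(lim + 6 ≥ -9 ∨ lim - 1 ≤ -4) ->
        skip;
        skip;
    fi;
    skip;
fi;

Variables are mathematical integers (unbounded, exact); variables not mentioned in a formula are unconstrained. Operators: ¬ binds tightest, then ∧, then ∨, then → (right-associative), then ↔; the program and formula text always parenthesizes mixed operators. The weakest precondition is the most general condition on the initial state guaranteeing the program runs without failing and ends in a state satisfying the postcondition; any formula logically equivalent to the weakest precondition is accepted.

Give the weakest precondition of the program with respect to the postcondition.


Working backward. After the program, the postcondition b + 9 ≠ 0 ∧ b + 8 ≤ -7 must hold; in canonical form it is b ≠ -9 ∧ b ≤ -15.
Then branch requires b ≠ -9 ∧ b ≤ -15; else branch requires ((lim ≥ -15 ∨ lim ≤ -3) → (lim ≠ -2 ∧ lim ≤ -8)) ∧ ((¬(lim ≥ -15 ∨ lim ≤ -3)) → (b ≠ -9 ∧ b ≤ -15)).
Before the if: (2*lim + p ≥ 0 → (b ≠ -9 ∧ b ≤ -15)) ∧ ((¬(2*lim + p ≥ 0)) → (((lim ≥ -15 ∨ lim ≤ -3) → (lim ≠ -2 ∧ lim ≤ -8)) ∧ ((¬(lim ≥ -15 ∨ lim ≤ -3)) → (b ≠ -9 ∧ b ≤ -15))))
Before b := p + 2: (2*lim + p ≥ 0 → (p ≠ -11 ∧ p ≤ -17)) ∧ ((¬(2*lim + p ≥ 0)) → (((lim ≥ -15 ∨ lim ≤ -3) → (lim ≠ -2 ∧ lim ≤ -8)) ∧ ((¬(lim ≥ -15 ∨ lim ≤ -3)) → (p ≠ -11 ∧ p ≤ -17))))
Before skip: (2*lim + p ≥ 0 → (p ≠ -11 ∧ p ≤ -17)) ∧ ((¬(2*lim + p ≥ 0)) → (((lim ≥ -15 ∨ lim ≤ -3) → (lim ≠ -2 ∧ lim ≤ -8)) ∧ ((¬(lim ≥ -15 ∨ lim ≤ -3)) → (p ≠ -11 ∧ p ≤ -17))))
Answer: WP = (2*lim + p ≥ 0 → (p ≠ -11 ∧ p ≤ -17)) ∧ ((¬(2*lim + p ≥ 0)) → (((lim ≥ -15 ∨ lim ≤ -3) → (lim ≠ -2 ∧ lim ≤ -8)) ∧ ((¬(lim ≥ -15 ∨ lim ≤ -3)) → (p ≠ -11 ∧ p ≤ -17))))


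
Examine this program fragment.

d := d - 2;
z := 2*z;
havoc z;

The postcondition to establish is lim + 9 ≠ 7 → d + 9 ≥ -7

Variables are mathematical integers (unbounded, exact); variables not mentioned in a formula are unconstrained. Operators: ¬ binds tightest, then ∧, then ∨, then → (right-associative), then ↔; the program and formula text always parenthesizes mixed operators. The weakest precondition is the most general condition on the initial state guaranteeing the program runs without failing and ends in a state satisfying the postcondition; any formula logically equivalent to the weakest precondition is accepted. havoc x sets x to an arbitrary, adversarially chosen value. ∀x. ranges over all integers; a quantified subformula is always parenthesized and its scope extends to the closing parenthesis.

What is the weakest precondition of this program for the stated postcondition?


Working backward. After the program, the postcondition lim + 9 ≠ 7 → d + 9 ≥ -7 must hold; in canonical form it is lim ≠ -2 → d ≥ -16.
Before havoc z: lim ≠ -2 → d ≥ -16
Before z := 2*z: lim ≠ -2 → d ≥ -16
Before d := d - 2: lim ≠ -2 → d ≥ -14
Answer: WP = lim ≠ -2 → d ≥ -14


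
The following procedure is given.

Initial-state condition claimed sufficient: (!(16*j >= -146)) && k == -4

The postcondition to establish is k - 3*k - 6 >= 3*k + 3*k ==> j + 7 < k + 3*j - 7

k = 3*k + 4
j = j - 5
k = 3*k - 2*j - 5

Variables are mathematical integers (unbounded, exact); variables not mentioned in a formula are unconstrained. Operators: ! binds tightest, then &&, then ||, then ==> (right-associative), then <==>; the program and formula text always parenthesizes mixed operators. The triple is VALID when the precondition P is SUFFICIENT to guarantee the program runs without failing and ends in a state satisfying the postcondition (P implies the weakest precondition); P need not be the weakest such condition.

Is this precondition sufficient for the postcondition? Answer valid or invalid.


Working backward. After the program, the postcondition k - 3*k - 6 >= 3*k + 3*k ==> j + 7 < k + 3*j - 7 must hold; in canonical form it is 8*k <= -6 ==> 2*j + k > 14.
Before k := 3*k - 2*j - 5: 24*k <= 16*j + 34 ==> 3*k > 19
Before j := j - 5: 24*k <= 16*j - 46 ==> 3*k > 19
Before k := 3*k + 4: 72*k <= 16*j - 142 ==> 9*k > 7
The weakest precondition is 72*k <= 16*j - 142 ==> 9*k > 7.
Check whether (!(16*j >= -146)) && k == -4 implies it.
Every state satisfying the precondition satisfies the weakest precondition: the implication holds.
Answer: valid


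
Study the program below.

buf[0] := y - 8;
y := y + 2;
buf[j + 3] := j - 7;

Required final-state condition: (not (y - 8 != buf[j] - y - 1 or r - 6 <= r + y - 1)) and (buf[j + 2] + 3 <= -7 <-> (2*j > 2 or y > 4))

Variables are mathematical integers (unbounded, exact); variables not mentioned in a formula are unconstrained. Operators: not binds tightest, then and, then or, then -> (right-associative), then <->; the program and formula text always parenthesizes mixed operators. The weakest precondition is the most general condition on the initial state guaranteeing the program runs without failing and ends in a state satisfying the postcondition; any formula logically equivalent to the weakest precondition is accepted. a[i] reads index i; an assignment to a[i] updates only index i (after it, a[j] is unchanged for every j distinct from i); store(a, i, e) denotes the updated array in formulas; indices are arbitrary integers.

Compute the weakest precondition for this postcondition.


Working backward. After the program, the postcondition (not (y - 8 != buf[j] - y - 1 or r - 6 <= r + y - 1)) and (buf[j + 2] + 3 <= -7 <-> (2*j > 2 or y > 4)) must hold; in canonical form it is (not (2*y != buf[j] + 7 or y >= -5)) and (buf[j + 2] <= -10 <-> (2*j > 2 or y > 4)).
Before buf[j + 3] := j - 7: (not (2*y != store(buf, j + 3, j - 7)[j] + 7 or y >= -5)) and (store(buf, j + 3, j - 7)[j + 2] <= -10 <-> (2*j > 2 or y > 4))
Before y := y + 2: (not (2*y != store(buf, j + 3, j - 7)[j] + 3 or y >= -7)) and (store(buf, j + 3, j - 7)[j + 2] <= -10 <-> (2*j > 2 or y > 2))
Before buf[0] := y - 8: (not (2*y != store(store(buf, 0, y - 8), j + 3, j - 7)[j] + 3 or y >= -7)) and (store(store(buf, 0, y - 8), j + 3, j - 7)[j + 2] <= -10 <-> (2*j > 2 or y > 2))
Answer: WP = (not (2*y != store(store(buf, 0, y - 8), j + 3, j - 7)[j] + 3 or y >= -7)) and (store(store(buf, 0, y - 8), j + 3, j - 7)[j + 2] <= -10 <-> (2*j > 2 or y > 2))


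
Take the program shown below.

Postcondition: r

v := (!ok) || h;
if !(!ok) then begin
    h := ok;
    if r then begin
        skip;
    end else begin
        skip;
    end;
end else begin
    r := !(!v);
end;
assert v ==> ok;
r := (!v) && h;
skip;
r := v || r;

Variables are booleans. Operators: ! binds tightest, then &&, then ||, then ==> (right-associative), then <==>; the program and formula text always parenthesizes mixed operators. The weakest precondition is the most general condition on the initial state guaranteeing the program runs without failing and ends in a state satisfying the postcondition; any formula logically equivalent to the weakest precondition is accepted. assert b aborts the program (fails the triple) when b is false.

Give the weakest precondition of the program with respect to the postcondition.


Working backward. After the program, r must hold.
Before r := v || r: v || r
Before skip: v || r
Before r := (!v) && h: v || ((!v) && h)
Before assert v ==> ok: (v ==> ok) && (v || ((!v) && h))
Then branch requires (r ==> ((v ==> ok) && (v || ((!v) && ok)))) && ((!r) ==> ((v ==> ok) && (v || ((!v) && ok)))); else branch requires (v ==> ok) && (v || ((!v) && h)).
Before the if: (ok ==> ((r ==> ((v ==> ok) && (v || ((!v) && ok)))) && ((!r) ==> ((v ==> ok) && (v || ((!v) && ok)))))) && ((!ok) ==> ((v ==> ok) && (v || ((!v) && h))))
Before v := (!ok) || h: (ok ==> ((r ==> ((((!ok) || h) ==> ok) && ((!ok) || h || ((!((!ok) || h)) && ok)))) && ((!r) ==> ((((!ok) || h) ==> ok) && ((!ok) || h || ((!((!ok) || h)) && ok)))))) && ((!ok) ==> ((((!ok) || h) ==> ok) && ((!ok) || h || ((!((!ok) || h)) && h))))
Answer: WP = (ok ==> ((r ==> ((((!ok) || h) ==> ok) && ((!ok) || h || ((!((!ok) || h)) && ok)))) && ((!r) ==> ((((!ok) || h) ==> ok) && ((!ok) || h || ((!((!ok) || h)) && ok)))))) && ((!ok) ==> ((((!ok) || h) ==> ok) && ((!ok) || h || ((!((!ok) || h)) && h))))


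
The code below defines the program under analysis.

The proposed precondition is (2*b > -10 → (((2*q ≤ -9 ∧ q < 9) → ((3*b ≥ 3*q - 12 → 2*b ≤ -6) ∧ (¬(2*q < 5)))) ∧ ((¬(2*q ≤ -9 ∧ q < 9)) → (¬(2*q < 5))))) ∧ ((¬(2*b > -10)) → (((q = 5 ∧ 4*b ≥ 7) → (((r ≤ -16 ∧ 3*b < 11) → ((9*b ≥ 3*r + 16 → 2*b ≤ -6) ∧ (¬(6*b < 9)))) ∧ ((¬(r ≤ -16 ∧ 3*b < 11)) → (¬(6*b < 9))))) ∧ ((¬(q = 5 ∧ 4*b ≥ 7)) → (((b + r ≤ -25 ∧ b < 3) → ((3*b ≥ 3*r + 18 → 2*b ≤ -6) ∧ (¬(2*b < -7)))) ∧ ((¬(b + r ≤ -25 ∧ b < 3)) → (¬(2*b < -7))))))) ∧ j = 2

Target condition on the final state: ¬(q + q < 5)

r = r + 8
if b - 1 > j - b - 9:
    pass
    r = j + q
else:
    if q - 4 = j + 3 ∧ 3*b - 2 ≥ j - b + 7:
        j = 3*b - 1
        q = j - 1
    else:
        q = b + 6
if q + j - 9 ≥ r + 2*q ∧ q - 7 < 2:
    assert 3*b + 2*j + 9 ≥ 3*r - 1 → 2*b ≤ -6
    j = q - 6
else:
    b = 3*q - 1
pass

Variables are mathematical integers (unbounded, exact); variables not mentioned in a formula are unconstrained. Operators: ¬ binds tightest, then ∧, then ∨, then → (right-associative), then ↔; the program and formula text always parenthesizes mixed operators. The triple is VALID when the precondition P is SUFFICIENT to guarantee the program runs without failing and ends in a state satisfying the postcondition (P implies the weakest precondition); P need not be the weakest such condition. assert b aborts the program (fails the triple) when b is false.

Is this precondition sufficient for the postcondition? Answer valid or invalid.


Working backward. After the program, the postcondition ¬(q + q < 5) must hold; in canonical form it is ¬(2*q < 5).
Before skip: ¬(2*q < 5)
Then branch requires (3*b + 2*j ≥ 3*r - 10 → 2*b ≤ -6) ∧ (¬(2*q < 5)); else branch requires ¬(2*q < 5).
Before the if: ((j ≥ q + r + 9 ∧ q < 9) → ((3*b + 2*j ≥ 3*r - 10 → 2*b ≤ -6) ∧ (¬(2*q < 5)))) ∧ ((¬(j ≥ q + r + 9 ∧ q < 9)) → (¬(2*q < 5)))
Then branch requires ((2*q ≤ -9 ∧ q < 9) → ((3*b ≥ j + 3*q - 10 → 2*b ≤ -6) ∧ (¬(2*q < 5)))) ∧ ((¬(2*q ≤ -9 ∧ q < 9)) → (¬(2*q < 5))); else branch requires ((q = j + 7 ∧ 4*b ≥ j + 9) → (((r ≤ -8 ∧ 3*b < 11) → ((9*b ≥ 3*r - 8 → 2*b ≤ -6) ∧ (¬(6*b < 9)))) ∧ ((¬(r ≤ -8 ∧ 3*b < 11)) → (¬(6*b < 9))))) ∧ ((¬(q = j + 7 ∧ 4*b ≥ j + 9)) → (((j ≥ b + r + 15 ∧ b < 3) → ((3*b + 2*j ≥ 3*r - 10 → 2*b ≤ -6) ∧ (¬(2*b < -7)))) ∧ ((¬(j ≥ b + r + 15 ∧ b < 3)) → (¬(2*b < -7))))).
Before the if: (2*b > j - 8 → (((2*q ≤ -9 ∧ q < 9) → ((3*b ≥ j + 3*q - 10 → 2*b ≤ -6) ∧ (¬(2*q < 5)))) ∧ ((¬(2*q ≤ -9 ∧ q < 9)) → (¬(2*q < 5))))) ∧ ((¬(2*b > j - 8)) → (((q = j + 7 ∧ 4*b ≥ j + 9) → (((r ≤ -8 ∧ 3*b < 11) → ((9*b ≥ 3*r - 8 → 2*b ≤ -6) ∧ (¬(6*b < 9)))) ∧ ((¬(r ≤ -8 ∧ 3*b < 11)) → (¬(6*b < 9))))) ∧ ((¬(q = j + 7 ∧ 4*b ≥ j + 9)) → (((j ≥ b + r + 15 ∧ b < 3) → ((3*b + 2*j ≥ 3*r - 10 → 2*b ≤ -6) ∧ (¬(2*b < -7)))) ∧ ((¬(j ≥ b + r + 15 ∧ b < 3)) → (¬(2*b < -7)))))))
Before r := r + 8: (2*b > j - 8 → (((2*q ≤ -9 ∧ q < 9) → ((3*b ≥ j + 3*q - 10 → 2*b ≤ -6) ∧ (¬(2*q < 5)))) ∧ ((¬(2*q ≤ -9 ∧ q < 9)) → (¬(2*q < 5))))) ∧ ((¬(2*b > j - 8)) → (((q = j + 7 ∧ 4*b ≥ j + 9) → (((r ≤ -16 ∧ 3*b < 11) → ((9*b ≥ 3*r + 16 → 2*b ≤ -6) ∧ (¬(6*b < 9)))) ∧ ((¬(r ≤ -16 ∧ 3*b < 11)) → (¬(6*b < 9))))) ∧ ((¬(q = j + 7 ∧ 4*b ≥ j + 9)) → (((j ≥ b + r + 23 ∧ b < 3) → ((3*b + 2*j ≥ 3*r + 14 → 2*b ≤ -6) ∧ (¬(2*b < -7)))) ∧ ((¬(j ≥ b + r + 23 ∧ b < 3)) → (¬(2*b < -7)))))))
The weakest precondition is (2*b > j - 8 → (((2*q ≤ -9 ∧ q < 9) → ((3*b ≥ j + 3*q - 10 → 2*b ≤ -6) ∧ (¬(2*q < 5)))) ∧ ((¬(2*q ≤ -9 ∧ q < 9)) → (¬(2*q < 5))))) ∧ ((¬(2*b > j - 8)) → (((q = j + 7 ∧ 4*b ≥ j + 9) → (((r ≤ -16 ∧ 3*b < 11) → ((9*b ≥ 3*r + 16 → 2*b ≤ -6) ∧ (¬(6*b < 9)))) ∧ ((¬(r ≤ -16 ∧ 3*b < 11)) → (¬(6*b < 9))))) ∧ ((¬(q = j + 7 ∧ 4*b ≥ j + 9)) → (((j ≥ b + r + 23 ∧ b < 3) → ((3*b + 2*j ≥ 3*r + 14 → 2*b ≤ -6) ∧ (¬(2*b < -7)))) ∧ ((¬(j ≥ b + r + 23 ∧ b < 3)) → (¬(2*b < -7))))))).
Check whether (2*b > -10 → (((2*q ≤ -9 ∧ q < 9) → ((3*b ≥ 3*q - 12 → 2*b ≤ -6) ∧ (¬(2*q < 5)))) ∧ ((¬(2*q ≤ -9 ∧ q < 9)) → (¬(2*q < 5))))) ∧ ((¬(2*b > -10)) → (((q = 5 ∧ 4*b ≥ 7) → (((r ≤ -16 ∧ 3*b < 11) → ((9*b ≥ 3*r + 16 → 2*b ≤ -6) ∧ (¬(6*b < 9)))) ∧ ((¬(r ≤ -16 ∧ 3*b < 11)) → (¬(6*b < 9))))) ∧ ((¬(q = 5 ∧ 4*b ≥ 7)) → (((b + r ≤ -25 ∧ b < 3) → ((3*b ≥ 3*r + 18 → 2*b ≤ -6) ∧ (¬(2*b < -7)))) ∧ ((¬(b + r ≤ -25 ∧ b < 3)) → (¬(2*b < -7))))))) ∧ j = 2 implies it.
Countermodel: at the initial state b = -4, j = 2, q = 3, r = -21, the precondition holds but the weakest precondition fails.
Answer: invalid


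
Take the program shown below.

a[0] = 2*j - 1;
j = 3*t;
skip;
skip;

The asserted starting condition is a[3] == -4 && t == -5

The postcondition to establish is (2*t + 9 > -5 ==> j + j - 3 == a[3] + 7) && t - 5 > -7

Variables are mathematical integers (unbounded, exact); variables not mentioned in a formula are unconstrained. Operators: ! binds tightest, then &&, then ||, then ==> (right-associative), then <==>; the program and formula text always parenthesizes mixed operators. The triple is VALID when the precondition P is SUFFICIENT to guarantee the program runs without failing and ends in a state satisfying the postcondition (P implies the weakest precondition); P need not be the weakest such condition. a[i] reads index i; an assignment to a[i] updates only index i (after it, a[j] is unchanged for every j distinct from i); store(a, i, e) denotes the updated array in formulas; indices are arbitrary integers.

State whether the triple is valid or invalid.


Working backward. After the program, the postcondition (2*t + 9 > -5 ==> j + j - 3 == a[3] + 7) && t - 5 > -7 must hold; in canonical form it is (2*t > -14 ==> 2*j == a[3] + 10) && t > -2.
Before skip: (2*t > -14 ==> 2*j == a[3] + 10) && t > -2
Before skip: (2*t > -14 ==> 2*j == a[3] + 10) && t > -2
Before j := 3*t: (2*t > -14 ==> 6*t == a[3] + 10) && t > -2
Before a[0] := 2*j - 1: (2*t > -14 ==> 6*t == a[3] + 10) && t > -2
The weakest precondition is (2*t > -14 ==> 6*t == a[3] + 10) && t > -2.
Check whether a[3] == -4 && t == -5 implies it.
Countermodel: at the initial state a = {[3] = -4, elsewhere -4}, t = -5, the precondition holds but the weakest precondition fails.
Answer: invalid


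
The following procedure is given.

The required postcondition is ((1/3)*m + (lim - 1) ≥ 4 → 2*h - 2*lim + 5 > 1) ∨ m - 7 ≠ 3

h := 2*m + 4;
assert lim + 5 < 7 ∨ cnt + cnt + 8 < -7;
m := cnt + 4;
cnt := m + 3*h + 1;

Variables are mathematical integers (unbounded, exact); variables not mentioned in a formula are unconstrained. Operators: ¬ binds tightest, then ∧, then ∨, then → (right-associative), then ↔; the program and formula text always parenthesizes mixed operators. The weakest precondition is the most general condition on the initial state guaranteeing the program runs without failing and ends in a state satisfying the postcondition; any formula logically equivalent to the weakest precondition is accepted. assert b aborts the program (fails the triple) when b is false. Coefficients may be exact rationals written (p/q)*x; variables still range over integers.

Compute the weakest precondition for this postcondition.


Working backward. After the program, the postcondition ((1/3)*m + (lim - 1) ≥ 4 → 2*h - 2*lim + 5 > 1) ∨ m - 7 ≠ 3 must hold; in canonical form it is (lim + (1/3)*m ≥ 5 → 2*h > 2*lim - 4) ∨ m ≠ 10.
Before cnt := m + 3*h + 1: (lim + (1/3)*m ≥ 5 → 2*h > 2*lim - 4) ∨ m ≠ 10
Before m := cnt + 4: ((1/3)*cnt + lim ≥ 11/3 → 2*h > 2*lim - 4) ∨ cnt ≠ 6
Before assert lim + 5 < 7 ∨ cnt + cnt + 8 < -7: (lim < 2 ∨ 2*cnt < -15) ∧ (((1/3)*cnt + lim ≥ 11/3 → 2*h > 2*lim - 4) ∨ cnt ≠ 6)
Before h := 2*m + 4: (lim < 2 ∨ 2*cnt < -15) ∧ (((1/3)*cnt + lim ≥ 11/3 → 4*m > 2*lim - 12) ∨ cnt ≠ 6)
Answer: WP = (lim < 2 ∨ 2*cnt < -15) ∧ (((1/3)*cnt + lim ≥ 11/3 → 4*m > 2*lim - 12) ∨ cnt ≠ 6)


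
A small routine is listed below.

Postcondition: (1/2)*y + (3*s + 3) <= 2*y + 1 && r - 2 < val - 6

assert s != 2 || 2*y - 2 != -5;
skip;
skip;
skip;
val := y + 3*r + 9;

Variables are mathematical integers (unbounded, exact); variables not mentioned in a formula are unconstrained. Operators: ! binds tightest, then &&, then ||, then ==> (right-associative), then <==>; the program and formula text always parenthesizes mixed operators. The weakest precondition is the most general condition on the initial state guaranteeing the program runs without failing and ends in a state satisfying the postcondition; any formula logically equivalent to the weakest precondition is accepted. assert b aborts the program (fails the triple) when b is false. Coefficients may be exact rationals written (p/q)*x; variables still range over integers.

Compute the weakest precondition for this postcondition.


Working backward. After the program, the postcondition (1/2)*y + (3*s + 3) <= 2*y + 1 && r - 2 < val - 6 must hold; in canonical form it is 3*s <= (3/2)*y - 2 && r < val - 4.
Before val := y + 3*r + 9: 3*s <= (3/2)*y - 2 && 2*r + y > -5
Before skip: 3*s <= (3/2)*y - 2 && 2*r + y > -5
Before skip: 3*s <= (3/2)*y - 2 && 2*r + y > -5
Before skip: 3*s <= (3/2)*y - 2 && 2*r + y > -5
Before assert s != 2 || 2*y - 2 != -5: (s != 2 || 2*y != -3) && 3*s <= (3/2)*y - 2 && 2*r + y > -5
Answer: WP = (s != 2 || 2*y != -3) && 3*s <= (3/2)*y - 2 && 2*r + y > -5


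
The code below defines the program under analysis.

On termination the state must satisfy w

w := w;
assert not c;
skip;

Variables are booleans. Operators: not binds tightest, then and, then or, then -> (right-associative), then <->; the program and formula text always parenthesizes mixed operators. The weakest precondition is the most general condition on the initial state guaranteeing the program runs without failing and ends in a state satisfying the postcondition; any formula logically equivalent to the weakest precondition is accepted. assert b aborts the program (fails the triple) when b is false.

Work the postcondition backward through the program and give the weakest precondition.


Working backward. After the program, w must hold.
Before skip: w
Before assert not c: (not c) and w
Before w := w: (not c) and w
Answer: WP = (not c) and w
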